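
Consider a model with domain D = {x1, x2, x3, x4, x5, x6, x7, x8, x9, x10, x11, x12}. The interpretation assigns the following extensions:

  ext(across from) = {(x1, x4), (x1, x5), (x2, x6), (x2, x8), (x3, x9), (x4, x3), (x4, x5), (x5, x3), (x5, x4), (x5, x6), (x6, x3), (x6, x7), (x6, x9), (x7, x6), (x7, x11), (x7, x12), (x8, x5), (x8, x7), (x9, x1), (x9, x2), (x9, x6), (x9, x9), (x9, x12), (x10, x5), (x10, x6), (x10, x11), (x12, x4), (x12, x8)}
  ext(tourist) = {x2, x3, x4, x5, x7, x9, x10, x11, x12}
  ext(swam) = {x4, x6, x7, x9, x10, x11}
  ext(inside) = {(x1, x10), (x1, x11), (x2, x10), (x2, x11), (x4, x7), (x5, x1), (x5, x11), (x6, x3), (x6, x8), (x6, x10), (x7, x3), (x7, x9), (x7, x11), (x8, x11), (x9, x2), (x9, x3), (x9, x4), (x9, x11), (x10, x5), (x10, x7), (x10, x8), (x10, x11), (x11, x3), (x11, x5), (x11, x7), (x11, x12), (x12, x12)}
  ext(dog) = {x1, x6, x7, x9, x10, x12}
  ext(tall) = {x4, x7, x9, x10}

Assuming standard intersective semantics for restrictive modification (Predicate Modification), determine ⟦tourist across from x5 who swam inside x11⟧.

⟦across from x5⟧ = {x : ⟨x, x5⟩ ∈ ⟦across from⟧} = {x1, x4, x8, x10}
⟦who swam⟧ = ⟦swam⟧ = {x4, x6, x7, x9, x10, x11}
⟦inside x11⟧ = {x : ⟨x, x11⟩ ∈ ⟦inside⟧} = {x1, x2, x5, x7, x8, x9, x10}
⟦tourist⟧ = {x2, x3, x4, x5, x7, x9, x10, x11, x12}
… ∩ ⟦across from x5⟧ = {x2, x3, x4, x5, x7, x9, x10, x11, x12} ∩ {x1, x4, x8, x10} = {x4, x10}
… ∩ ⟦who swam⟧ = {x4, x10} ∩ {x4, x6, x7, x9, x10, x11} = {x4, x10}
… ∩ ⟦inside x11⟧ = {x4, x10} ∩ {x1, x2, x5, x7, x8, x9, x10} = {x10}
So ⟦tourist across from x5 who swam inside x11⟧ = {x10}.

{x10}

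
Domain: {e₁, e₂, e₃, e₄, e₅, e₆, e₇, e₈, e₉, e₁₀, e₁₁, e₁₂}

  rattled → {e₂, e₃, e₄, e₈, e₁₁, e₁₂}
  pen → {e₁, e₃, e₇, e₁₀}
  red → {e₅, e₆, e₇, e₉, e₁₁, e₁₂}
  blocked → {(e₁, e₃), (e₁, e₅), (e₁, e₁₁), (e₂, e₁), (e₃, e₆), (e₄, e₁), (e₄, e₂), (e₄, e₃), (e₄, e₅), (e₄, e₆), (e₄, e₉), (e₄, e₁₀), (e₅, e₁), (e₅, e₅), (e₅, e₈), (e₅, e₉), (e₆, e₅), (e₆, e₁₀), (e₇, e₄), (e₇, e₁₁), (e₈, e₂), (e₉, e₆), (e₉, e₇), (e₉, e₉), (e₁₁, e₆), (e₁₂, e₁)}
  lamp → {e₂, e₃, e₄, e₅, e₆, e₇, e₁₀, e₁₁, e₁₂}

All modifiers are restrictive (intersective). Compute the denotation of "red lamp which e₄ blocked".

{e₅, e₆}

⟦which e₄ blocked⟧ = {x : ⟨e₄, x⟩ ∈ ⟦blocked⟧} = {e₁, e₂, e₃, e₅, e₆, e₉, e₁₀}
⟦lamp⟧ = {e₂, e₃, e₄, e₅, e₆, e₇, e₁₀, e₁₁, e₁₂}
… ∩ ⟦which e₄ blocked⟧ = {e₂, e₃, e₄, e₅, e₆, e₇, e₁₀, e₁₁, e₁₂} ∩ {e₁, e₂, e₃, e₅, e₆, e₉, e₁₀} = {e₂, e₃, e₅, e₆, e₁₀}
… ∩ ⟦red⟧ = {e₂, e₃, e₅, e₆, e₁₀} ∩ {e₅, e₆, e₇, e₉, e₁₁, e₁₂} = {e₅, e₆}
So ⟦red lamp which e₄ blocked⟧ = {e₅, e₆}.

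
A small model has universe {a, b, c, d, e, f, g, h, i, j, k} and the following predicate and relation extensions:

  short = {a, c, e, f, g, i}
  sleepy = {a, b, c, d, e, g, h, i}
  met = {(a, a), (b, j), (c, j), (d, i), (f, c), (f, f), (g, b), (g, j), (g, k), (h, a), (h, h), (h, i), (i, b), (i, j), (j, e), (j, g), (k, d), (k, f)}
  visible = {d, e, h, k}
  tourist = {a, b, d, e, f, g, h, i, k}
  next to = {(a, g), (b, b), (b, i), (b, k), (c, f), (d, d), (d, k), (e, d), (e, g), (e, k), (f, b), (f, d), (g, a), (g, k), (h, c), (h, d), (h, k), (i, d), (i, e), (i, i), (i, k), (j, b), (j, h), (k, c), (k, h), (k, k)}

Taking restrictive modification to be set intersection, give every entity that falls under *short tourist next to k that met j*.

{g, i}

⟦next to k⟧ = {x : ⟨x, k⟩ ∈ ⟦next to⟧} = {b, d, e, g, h, i, k}
⟦that met j⟧ = {x : ⟨x, j⟩ ∈ ⟦met⟧} = {b, c, g, i}
⟦tourist⟧ = {a, b, d, e, f, g, h, i, k}
… ∩ ⟦next to k⟧ = {a, b, d, e, f, g, h, i, k} ∩ {b, d, e, g, h, i, k} = {b, d, e, g, h, i, k}
… ∩ ⟦that met j⟧ = {b, d, e, g, h, i, k} ∩ {b, c, g, i} = {b, g, i}
… ∩ ⟦short⟧ = {b, g, i} ∩ {a, c, e, f, g, i} = {g, i}
So ⟦short tourist next to k that met j⟧ = {g, i}.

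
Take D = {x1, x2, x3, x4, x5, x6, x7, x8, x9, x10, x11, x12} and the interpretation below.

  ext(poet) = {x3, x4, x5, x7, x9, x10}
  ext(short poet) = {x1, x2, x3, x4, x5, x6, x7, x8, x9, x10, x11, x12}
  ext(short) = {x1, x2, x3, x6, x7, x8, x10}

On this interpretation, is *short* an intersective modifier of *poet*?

no

⟦short⟧ ∩ ⟦poet⟧ = {x1, x2, x3, x6, x7, x8, x10} ∩ {x3, x4, x5, x7, x9, x10} = {x3, x7, x10}
Observed ⟦short poet⟧ = {x1, x2, x3, x4, x5, x6, x7, x8, x9, x10, x11, x12}.
These differ, so the modifier is not intersective in this model.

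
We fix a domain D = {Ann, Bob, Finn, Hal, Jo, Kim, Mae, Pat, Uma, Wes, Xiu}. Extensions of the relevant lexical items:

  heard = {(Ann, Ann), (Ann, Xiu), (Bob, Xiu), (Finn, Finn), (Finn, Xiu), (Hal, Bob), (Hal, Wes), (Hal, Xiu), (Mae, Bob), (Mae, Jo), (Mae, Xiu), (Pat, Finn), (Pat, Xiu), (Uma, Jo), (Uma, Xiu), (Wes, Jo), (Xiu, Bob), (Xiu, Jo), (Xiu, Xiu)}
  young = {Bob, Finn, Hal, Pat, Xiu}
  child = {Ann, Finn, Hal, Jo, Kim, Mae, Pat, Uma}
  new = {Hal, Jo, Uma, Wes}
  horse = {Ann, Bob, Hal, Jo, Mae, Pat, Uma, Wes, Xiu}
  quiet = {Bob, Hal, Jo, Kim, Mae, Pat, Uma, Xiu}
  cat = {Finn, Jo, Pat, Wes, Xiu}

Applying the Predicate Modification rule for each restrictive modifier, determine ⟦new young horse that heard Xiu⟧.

{Hal}

⟦that heard Xiu⟧ = {x : ⟨x, Xiu⟩ ∈ ⟦heard⟧} = {Ann, Bob, Finn, Hal, Mae, Pat, Uma, Xiu}
⟦horse⟧ = {Ann, Bob, Hal, Jo, Mae, Pat, Uma, Wes, Xiu}
… ∩ ⟦that heard Xiu⟧ = {Ann, Bob, Hal, Jo, Mae, Pat, Uma, Wes, Xiu} ∩ {Ann, Bob, Finn, Hal, Mae, Pat, Uma, Xiu} = {Ann, Bob, Hal, Mae, Pat, Uma, Xiu}
… ∩ ⟦new⟧ = {Ann, Bob, Hal, Mae, Pat, Uma, Xiu} ∩ {Hal, Jo, Uma, Wes} = {Hal, Uma}
… ∩ ⟦young⟧ = {Hal, Uma} ∩ {Bob, Finn, Hal, Pat, Xiu} = {Hal}
So ⟦new young horse that heard Xiu⟧ = {Hal}.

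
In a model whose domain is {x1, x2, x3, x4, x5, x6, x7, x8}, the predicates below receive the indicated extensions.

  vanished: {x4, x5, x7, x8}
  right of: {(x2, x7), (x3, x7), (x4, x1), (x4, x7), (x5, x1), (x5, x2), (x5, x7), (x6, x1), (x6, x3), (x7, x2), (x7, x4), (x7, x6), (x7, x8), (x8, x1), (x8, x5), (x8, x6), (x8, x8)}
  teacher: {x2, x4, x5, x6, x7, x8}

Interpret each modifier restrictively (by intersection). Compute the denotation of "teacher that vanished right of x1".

{x4, x5, x8}

⟦that vanished⟧ = ⟦vanished⟧ = {x4, x5, x7, x8}
⟦right of x1⟧ = {x : ⟨x, x1⟩ ∈ ⟦right of⟧} = {x4, x5, x6, x8}
⟦teacher⟧ = {x2, x4, x5, x6, x7, x8}
… ∩ ⟦that vanished⟧ = {x2, x4, x5, x6, x7, x8} ∩ {x4, x5, x7, x8} = {x4, x5, x7, x8}
… ∩ ⟦right of x1⟧ = {x4, x5, x7, x8} ∩ {x4, x5, x6, x8} = {x4, x5, x8}
So ⟦teacher that vanished right of x1⟧ = {x4, x5, x8}.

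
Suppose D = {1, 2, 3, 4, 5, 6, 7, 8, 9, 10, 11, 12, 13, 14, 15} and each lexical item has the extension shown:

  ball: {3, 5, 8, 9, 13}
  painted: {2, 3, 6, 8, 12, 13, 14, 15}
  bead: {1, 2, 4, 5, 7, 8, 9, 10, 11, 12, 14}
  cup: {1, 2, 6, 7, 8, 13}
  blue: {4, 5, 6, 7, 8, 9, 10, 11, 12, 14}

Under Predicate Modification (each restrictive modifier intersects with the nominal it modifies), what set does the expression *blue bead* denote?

{4, 5, 7, 8, 9, 10, 11, 12, 14}

⟦bead⟧ = {1, 2, 4, 5, 7, 8, 9, 10, 11, 12, 14}
… ∩ ⟦blue⟧ = {1, 2, 4, 5, 7, 8, 9, 10, 11, 12, 14} ∩ {4, 5, 6, 7, 8, 9, 10, 11, 12, 14} = {4, 5, 7, 8, 9, 10, 11, 12, 14}
So ⟦blue bead⟧ = {4, 5, 7, 8, 9, 10, 11, 12, 14}.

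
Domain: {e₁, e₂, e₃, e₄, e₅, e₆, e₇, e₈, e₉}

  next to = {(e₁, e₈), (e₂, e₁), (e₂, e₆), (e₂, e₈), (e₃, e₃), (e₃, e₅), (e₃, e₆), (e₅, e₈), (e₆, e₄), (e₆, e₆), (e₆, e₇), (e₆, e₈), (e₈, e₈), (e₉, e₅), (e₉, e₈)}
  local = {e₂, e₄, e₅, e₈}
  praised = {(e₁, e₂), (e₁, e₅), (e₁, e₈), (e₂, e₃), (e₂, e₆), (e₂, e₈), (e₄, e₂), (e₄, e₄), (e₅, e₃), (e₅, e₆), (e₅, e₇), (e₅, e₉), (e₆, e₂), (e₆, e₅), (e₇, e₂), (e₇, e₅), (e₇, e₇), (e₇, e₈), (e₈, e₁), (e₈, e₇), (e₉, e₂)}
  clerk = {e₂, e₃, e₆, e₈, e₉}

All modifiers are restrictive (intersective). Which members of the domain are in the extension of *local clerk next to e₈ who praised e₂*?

∅

⟦next to e₈⟧ = {x : ⟨x, e₈⟩ ∈ ⟦next to⟧} = {e₁, e₂, e₅, e₆, e₈, e₉}
⟦who praised e₂⟧ = {x : ⟨x, e₂⟩ ∈ ⟦praised⟧} = {e₁, e₄, e₆, e₇, e₉}
⟦clerk⟧ = {e₂, e₃, e₆, e₈, e₉}
… ∩ ⟦next to e₈⟧ = {e₂, e₃, e₆, e₈, e₉} ∩ {e₁, e₂, e₅, e₆, e₈, e₉} = {e₂, e₆, e₈, e₉}
… ∩ ⟦who praised e₂⟧ = {e₂, e₆, e₈, e₉} ∩ {e₁, e₄, e₆, e₇, e₉} = {e₆, e₉}
… ∩ ⟦local⟧ = {e₆, e₉} ∩ {e₂, e₄, e₅, e₈} = ∅
So ⟦local clerk next to e₈ who praised e₂⟧ = ∅.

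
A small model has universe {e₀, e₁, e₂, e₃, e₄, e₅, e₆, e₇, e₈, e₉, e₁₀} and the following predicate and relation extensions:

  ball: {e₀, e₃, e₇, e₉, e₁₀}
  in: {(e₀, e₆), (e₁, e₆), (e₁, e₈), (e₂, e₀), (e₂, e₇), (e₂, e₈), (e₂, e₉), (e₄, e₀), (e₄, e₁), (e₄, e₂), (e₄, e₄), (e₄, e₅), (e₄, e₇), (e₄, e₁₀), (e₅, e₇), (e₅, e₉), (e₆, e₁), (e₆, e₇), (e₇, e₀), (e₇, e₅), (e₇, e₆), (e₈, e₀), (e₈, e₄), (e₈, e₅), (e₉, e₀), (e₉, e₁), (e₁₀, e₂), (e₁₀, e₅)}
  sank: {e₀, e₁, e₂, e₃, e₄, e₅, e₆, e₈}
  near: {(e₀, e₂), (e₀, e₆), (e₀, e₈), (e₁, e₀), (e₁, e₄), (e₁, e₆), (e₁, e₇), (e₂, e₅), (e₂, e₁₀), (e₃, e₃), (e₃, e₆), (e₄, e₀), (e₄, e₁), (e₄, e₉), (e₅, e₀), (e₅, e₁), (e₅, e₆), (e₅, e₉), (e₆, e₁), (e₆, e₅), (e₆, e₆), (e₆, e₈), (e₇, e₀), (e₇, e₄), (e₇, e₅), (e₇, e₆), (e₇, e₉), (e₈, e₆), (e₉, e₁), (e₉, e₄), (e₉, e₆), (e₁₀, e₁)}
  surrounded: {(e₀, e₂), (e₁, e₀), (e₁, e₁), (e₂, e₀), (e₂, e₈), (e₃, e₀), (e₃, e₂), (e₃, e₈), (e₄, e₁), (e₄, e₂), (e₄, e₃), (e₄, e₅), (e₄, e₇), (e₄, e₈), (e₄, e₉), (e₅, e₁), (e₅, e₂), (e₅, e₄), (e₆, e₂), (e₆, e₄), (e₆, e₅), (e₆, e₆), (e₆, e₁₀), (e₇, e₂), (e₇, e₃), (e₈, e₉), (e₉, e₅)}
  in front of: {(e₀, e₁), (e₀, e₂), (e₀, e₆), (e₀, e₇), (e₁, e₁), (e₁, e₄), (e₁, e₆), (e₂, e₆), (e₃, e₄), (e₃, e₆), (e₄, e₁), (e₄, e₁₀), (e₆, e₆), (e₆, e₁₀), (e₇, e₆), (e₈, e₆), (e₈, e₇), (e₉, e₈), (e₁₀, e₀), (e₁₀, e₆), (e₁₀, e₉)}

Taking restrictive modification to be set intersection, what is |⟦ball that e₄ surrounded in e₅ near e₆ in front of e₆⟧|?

⟦that e₄ surrounded⟧ = {x : ⟨e₄, x⟩ ∈ ⟦surrounded⟧} = {e₁, e₂, e₃, e₅, e₇, e₈, e₉}
⟦in e₅⟧ = {x : ⟨x, e₅⟩ ∈ ⟦in⟧} = {e₄, e₇, e₈, e₁₀}
⟦near e₆⟧ = {x : ⟨x, e₆⟩ ∈ ⟦near⟧} = {e₀, e₁, e₃, e₅, e₆, e₇, e₈, e₉}
⟦in front of e₆⟧ = {x : ⟨x, e₆⟩ ∈ ⟦in front of⟧} = {e₀, e₁, e₂, e₃, e₆, e₇, e₈, e₁₀}
⟦ball⟧ = {e₀, e₃, e₇, e₉, e₁₀}
… ∩ ⟦that e₄ surrounded⟧ = {e₀, e₃, e₇, e₉, e₁₀} ∩ {e₁, e₂, e₃, e₅, e₇, e₈, e₉} = {e₃, e₇, e₉}
… ∩ ⟦in e₅⟧ = {e₃, e₇, e₉} ∩ {e₄, e₇, e₈, e₁₀} = {e₇}
… ∩ ⟦near e₆⟧ = {e₇} ∩ {e₀, e₁, e₃, e₅, e₆, e₇, e₈, e₉} = {e₇}
… ∩ ⟦in front of e₆⟧ = {e₇} ∩ {e₀, e₁, e₂, e₃, e₆, e₇, e₈, e₁₀} = {e₇}
⟦ball that e₄ surrounded in e₅ near e₆ in front of e₆⟧ = {e₇}, so the cardinality is 1.

1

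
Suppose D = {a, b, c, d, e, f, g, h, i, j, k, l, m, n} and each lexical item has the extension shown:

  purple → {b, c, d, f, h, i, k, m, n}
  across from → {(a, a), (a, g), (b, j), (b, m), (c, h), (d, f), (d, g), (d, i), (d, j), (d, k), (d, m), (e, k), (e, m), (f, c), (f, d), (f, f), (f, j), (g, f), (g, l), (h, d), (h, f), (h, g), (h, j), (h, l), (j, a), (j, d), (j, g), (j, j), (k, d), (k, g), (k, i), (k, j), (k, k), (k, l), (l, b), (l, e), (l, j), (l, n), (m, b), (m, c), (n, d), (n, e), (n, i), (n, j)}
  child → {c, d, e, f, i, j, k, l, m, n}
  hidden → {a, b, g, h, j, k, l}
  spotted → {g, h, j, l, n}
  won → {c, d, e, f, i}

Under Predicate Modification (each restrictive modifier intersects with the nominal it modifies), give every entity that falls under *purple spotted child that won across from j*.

⟦that won⟧ = ⟦won⟧ = {c, d, e, f, i}
⟦across from j⟧ = {x : ⟨x, j⟩ ∈ ⟦across from⟧} = {b, d, f, h, j, k, l, n}
⟦child⟧ = {c, d, e, f, i, j, k, l, m, n}
… ∩ ⟦that won⟧ = {c, d, e, f, i, j, k, l, m, n} ∩ {c, d, e, f, i} = {c, d, e, f, i}
… ∩ ⟦across from j⟧ = {c, d, e, f, i} ∩ {b, d, f, h, j, k, l, n} = {d, f}
… ∩ ⟦purple⟧ = {d, f} ∩ {b, c, d, f, h, i, k, m, n} = {d, f}
… ∩ ⟦spotted⟧ = {d, f} ∩ {g, h, j, l, n} = ∅
So ⟦purple spotted child that won across from j⟧ = { }.

{ }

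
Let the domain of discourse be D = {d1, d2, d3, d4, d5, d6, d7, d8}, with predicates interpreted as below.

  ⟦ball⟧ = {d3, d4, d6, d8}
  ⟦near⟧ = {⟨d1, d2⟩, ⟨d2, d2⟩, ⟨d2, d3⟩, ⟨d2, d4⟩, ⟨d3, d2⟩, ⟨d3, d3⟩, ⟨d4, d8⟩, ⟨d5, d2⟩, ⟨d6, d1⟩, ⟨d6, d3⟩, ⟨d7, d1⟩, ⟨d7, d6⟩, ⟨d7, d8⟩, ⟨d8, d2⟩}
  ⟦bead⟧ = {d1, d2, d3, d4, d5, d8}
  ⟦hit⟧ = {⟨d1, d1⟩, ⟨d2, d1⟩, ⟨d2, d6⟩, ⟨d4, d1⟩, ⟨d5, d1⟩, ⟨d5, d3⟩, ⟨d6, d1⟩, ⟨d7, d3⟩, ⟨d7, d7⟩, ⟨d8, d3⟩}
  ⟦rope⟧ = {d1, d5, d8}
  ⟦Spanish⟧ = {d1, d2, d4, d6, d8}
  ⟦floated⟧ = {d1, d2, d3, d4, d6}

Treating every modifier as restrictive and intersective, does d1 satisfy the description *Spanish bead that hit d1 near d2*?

⟦that hit d1⟧ = {x : ⟨x, d1⟩ ∈ ⟦hit⟧} = {d1, d2, d4, d5, d6}
⟦near d2⟧ = {x : ⟨x, d2⟩ ∈ ⟦near⟧} = {d1, d2, d3, d5, d8}
⟦bead⟧ = {d1, d2, d3, d4, d5, d8}
… ∩ ⟦that hit d1⟧ = {d1, d2, d3, d4, d5, d8} ∩ {d1, d2, d4, d5, d6} = {d1, d2, d4, d5}
… ∩ ⟦near d2⟧ = {d1, d2, d4, d5} ∩ {d1, d2, d3, d5, d8} = {d1, d2, d5}
… ∩ ⟦Spanish⟧ = {d1, d2, d5} ∩ {d1, d2, d4, d6, d8} = {d1, d2}
⟦Spanish bead that hit d1 near d2⟧ = {d1, d2}; d1 ∈ this set.

yes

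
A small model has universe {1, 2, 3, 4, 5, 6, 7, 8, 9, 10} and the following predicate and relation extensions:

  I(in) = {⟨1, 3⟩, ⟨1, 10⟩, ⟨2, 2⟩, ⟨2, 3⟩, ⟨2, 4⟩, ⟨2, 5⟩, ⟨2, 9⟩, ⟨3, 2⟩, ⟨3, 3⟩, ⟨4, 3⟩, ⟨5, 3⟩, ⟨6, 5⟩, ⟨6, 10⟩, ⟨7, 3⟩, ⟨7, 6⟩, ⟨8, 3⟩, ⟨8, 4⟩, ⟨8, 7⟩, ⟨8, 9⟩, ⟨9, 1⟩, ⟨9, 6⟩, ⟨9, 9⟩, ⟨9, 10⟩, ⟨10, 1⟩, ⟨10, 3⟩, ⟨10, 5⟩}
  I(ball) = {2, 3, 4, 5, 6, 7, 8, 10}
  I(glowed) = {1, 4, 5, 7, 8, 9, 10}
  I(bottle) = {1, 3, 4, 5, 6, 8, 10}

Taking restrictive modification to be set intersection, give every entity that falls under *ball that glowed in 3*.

{4, 5, 7, 8, 10}

⟦that glowed⟧ = ⟦glowed⟧ = {1, 4, 5, 7, 8, 9, 10}
⟦in 3⟧ = {x : ⟨x, 3⟩ ∈ ⟦in⟧} = {1, 2, 3, 4, 5, 7, 8, 10}
⟦ball⟧ = {2, 3, 4, 5, 6, 7, 8, 10}
… ∩ ⟦that glowed⟧ = {2, 3, 4, 5, 6, 7, 8, 10} ∩ {1, 4, 5, 7, 8, 9, 10} = {4, 5, 7, 8, 10}
… ∩ ⟦in 3⟧ = {4, 5, 7, 8, 10} ∩ {1, 2, 3, 4, 5, 7, 8, 10} = {4, 5, 7, 8, 10}
So ⟦ball that glowed in 3⟧ = {4, 5, 7, 8, 10}.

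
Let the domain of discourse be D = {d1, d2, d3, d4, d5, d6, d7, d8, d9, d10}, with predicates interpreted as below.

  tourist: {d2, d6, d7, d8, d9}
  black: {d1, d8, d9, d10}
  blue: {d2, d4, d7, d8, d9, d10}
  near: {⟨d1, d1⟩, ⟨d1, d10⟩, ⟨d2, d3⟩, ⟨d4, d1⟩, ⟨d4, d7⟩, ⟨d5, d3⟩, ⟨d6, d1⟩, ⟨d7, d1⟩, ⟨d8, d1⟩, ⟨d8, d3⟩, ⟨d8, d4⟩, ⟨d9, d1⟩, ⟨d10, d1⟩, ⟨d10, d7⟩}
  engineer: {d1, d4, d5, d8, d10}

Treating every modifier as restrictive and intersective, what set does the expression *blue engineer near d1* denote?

{d4, d8, d10}

⟦near d1⟧ = {x : ⟨x, d1⟩ ∈ ⟦near⟧} = {d1, d4, d6, d7, d8, d9, d10}
⟦engineer⟧ = {d1, d4, d5, d8, d10}
… ∩ ⟦near d1⟧ = {d1, d4, d5, d8, d10} ∩ {d1, d4, d6, d7, d8, d9, d10} = {d1, d4, d8, d10}
… ∩ ⟦blue⟧ = {d1, d4, d8, d10} ∩ {d2, d4, d7, d8, d9, d10} = {d4, d8, d10}
So ⟦blue engineer near d1⟧ = {d4, d8, d10}.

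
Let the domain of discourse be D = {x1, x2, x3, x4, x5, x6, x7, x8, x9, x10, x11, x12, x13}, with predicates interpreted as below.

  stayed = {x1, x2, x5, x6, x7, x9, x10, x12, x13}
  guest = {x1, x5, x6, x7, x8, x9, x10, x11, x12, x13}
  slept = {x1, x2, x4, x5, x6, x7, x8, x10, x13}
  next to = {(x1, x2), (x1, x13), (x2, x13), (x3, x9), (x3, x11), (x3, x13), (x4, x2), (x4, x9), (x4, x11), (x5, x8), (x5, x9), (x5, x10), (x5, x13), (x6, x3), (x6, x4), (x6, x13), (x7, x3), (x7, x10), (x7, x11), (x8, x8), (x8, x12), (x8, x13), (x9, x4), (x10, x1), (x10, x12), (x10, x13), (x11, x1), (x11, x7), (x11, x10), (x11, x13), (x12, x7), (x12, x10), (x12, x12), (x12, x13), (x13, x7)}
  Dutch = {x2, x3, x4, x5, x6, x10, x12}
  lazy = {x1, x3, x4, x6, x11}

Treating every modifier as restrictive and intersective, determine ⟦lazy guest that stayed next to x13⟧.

⟦that stayed⟧ = ⟦stayed⟧ = {x1, x2, x5, x6, x7, x9, x10, x12, x13}
⟦next to x13⟧ = {x : ⟨x, x13⟩ ∈ ⟦next to⟧} = {x1, x2, x3, x5, x6, x8, x10, x11, x12}
⟦guest⟧ = {x1, x5, x6, x7, x8, x9, x10, x11, x12, x13}
… ∩ ⟦that stayed⟧ = {x1, x5, x6, x7, x8, x9, x10, x11, x12, x13} ∩ {x1, x2, x5, x6, x7, x9, x10, x12, x13} = {x1, x5, x6, x7, x9, x10, x12, x13}
… ∩ ⟦next to x13⟧ = {x1, x5, x6, x7, x9, x10, x12, x13} ∩ {x1, x2, x3, x5, x6, x8, x10, x11, x12} = {x1, x5, x6, x10, x12}
… ∩ ⟦lazy⟧ = {x1, x5, x6, x10, x12} ∩ {x1, x3, x4, x6, x11} = {x1, x6}
So ⟦lazy guest that stayed next to x13⟧ = {x1, x6}.

{x1, x6}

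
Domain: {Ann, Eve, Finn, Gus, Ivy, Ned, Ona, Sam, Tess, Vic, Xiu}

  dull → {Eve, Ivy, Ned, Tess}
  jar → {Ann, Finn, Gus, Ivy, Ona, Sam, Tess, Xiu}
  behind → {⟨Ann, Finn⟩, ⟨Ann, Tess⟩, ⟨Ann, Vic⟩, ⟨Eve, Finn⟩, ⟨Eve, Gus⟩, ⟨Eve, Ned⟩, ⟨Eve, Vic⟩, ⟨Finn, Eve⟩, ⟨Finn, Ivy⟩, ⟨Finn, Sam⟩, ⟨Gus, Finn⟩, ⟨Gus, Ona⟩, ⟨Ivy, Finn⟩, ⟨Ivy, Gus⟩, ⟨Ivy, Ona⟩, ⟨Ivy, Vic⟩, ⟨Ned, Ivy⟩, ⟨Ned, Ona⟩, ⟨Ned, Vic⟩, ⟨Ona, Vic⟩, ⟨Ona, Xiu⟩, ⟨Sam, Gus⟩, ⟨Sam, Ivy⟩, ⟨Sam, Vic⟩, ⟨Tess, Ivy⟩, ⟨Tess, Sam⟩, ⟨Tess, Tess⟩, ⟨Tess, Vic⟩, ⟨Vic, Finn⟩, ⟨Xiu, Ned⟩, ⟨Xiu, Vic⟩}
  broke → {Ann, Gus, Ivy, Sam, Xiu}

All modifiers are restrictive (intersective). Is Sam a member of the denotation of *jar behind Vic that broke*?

yes

⟦behind Vic⟧ = {x : ⟨x, Vic⟩ ∈ ⟦behind⟧} = {Ann, Eve, Ivy, Ned, Ona, Sam, Tess, Xiu}
⟦that broke⟧ = ⟦broke⟧ = {Ann, Gus, Ivy, Sam, Xiu}
⟦jar⟧ = {Ann, Finn, Gus, Ivy, Ona, Sam, Tess, Xiu}
… ∩ ⟦behind Vic⟧ = {Ann, Finn, Gus, Ivy, Ona, Sam, Tess, Xiu} ∩ {Ann, Eve, Ivy, Ned, Ona, Sam, Tess, Xiu} = {Ann, Ivy, Ona, Sam, Tess, Xiu}
… ∩ ⟦that broke⟧ = {Ann, Ivy, Ona, Sam, Tess, Xiu} ∩ {Ann, Gus, Ivy, Sam, Xiu} = {Ann, Ivy, Sam, Xiu}
⟦jar behind Vic that broke⟧ = {Ann, Ivy, Sam, Xiu}; Sam ∈ this set.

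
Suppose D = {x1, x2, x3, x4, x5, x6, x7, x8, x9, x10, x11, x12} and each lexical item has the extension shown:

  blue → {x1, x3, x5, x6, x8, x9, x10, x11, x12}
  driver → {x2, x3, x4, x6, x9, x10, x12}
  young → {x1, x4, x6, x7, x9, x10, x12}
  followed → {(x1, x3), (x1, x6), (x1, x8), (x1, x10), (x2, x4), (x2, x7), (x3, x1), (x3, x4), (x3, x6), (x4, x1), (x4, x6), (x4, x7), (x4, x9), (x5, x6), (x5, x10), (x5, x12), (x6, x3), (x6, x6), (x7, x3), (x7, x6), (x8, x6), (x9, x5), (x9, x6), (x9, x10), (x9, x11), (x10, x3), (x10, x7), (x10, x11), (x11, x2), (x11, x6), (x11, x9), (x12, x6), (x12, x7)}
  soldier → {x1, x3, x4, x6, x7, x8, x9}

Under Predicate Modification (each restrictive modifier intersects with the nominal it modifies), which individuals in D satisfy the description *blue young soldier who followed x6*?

⟦who followed x6⟧ = {x : ⟨x, x6⟩ ∈ ⟦followed⟧} = {x1, x3, x4, x5, x6, x7, x8, x9, x11, x12}
⟦soldier⟧ = {x1, x3, x4, x6, x7, x8, x9}
… ∩ ⟦who followed x6⟧ = {x1, x3, x4, x6, x7, x8, x9} ∩ {x1, x3, x4, x5, x6, x7, x8, x9, x11, x12} = {x1, x3, x4, x6, x7, x8, x9}
… ∩ ⟦blue⟧ = {x1, x3, x4, x6, x7, x8, x9} ∩ {x1, x3, x5, x6, x8, x9, x10, x11, x12} = {x1, x3, x6, x8, x9}
… ∩ ⟦young⟧ = {x1, x3, x6, x8, x9} ∩ {x1, x4, x6, x7, x9, x10, x12} = {x1, x6, x9}
So ⟦blue young soldier who followed x6⟧ = {x1, x6, x9}.

{x1, x6, x9}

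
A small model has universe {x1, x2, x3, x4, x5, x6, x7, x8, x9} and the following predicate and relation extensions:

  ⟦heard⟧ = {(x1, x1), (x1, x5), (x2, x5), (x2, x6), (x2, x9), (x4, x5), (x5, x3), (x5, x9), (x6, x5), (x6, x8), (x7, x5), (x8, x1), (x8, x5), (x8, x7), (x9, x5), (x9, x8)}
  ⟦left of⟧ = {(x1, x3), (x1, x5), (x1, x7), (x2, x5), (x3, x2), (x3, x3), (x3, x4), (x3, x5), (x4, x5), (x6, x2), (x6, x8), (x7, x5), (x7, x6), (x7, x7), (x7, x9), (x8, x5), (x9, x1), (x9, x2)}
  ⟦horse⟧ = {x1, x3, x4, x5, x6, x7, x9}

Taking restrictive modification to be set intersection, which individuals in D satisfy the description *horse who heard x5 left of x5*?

{x1, x4, x7}

⟦who heard x5⟧ = {x : ⟨x, x5⟩ ∈ ⟦heard⟧} = {x1, x2, x4, x6, x7, x8, x9}
⟦left of x5⟧ = {x : ⟨x, x5⟩ ∈ ⟦left of⟧} = {x1, x2, x3, x4, x7, x8}
⟦horse⟧ = {x1, x3, x4, x5, x6, x7, x9}
… ∩ ⟦who heard x5⟧ = {x1, x3, x4, x5, x6, x7, x9} ∩ {x1, x2, x4, x6, x7, x8, x9} = {x1, x4, x6, x7, x9}
… ∩ ⟦left of x5⟧ = {x1, x4, x6, x7, x9} ∩ {x1, x2, x3, x4, x7, x8} = {x1, x4, x7}
So ⟦horse who heard x5 left of x5⟧ = {x1, x4, x7}.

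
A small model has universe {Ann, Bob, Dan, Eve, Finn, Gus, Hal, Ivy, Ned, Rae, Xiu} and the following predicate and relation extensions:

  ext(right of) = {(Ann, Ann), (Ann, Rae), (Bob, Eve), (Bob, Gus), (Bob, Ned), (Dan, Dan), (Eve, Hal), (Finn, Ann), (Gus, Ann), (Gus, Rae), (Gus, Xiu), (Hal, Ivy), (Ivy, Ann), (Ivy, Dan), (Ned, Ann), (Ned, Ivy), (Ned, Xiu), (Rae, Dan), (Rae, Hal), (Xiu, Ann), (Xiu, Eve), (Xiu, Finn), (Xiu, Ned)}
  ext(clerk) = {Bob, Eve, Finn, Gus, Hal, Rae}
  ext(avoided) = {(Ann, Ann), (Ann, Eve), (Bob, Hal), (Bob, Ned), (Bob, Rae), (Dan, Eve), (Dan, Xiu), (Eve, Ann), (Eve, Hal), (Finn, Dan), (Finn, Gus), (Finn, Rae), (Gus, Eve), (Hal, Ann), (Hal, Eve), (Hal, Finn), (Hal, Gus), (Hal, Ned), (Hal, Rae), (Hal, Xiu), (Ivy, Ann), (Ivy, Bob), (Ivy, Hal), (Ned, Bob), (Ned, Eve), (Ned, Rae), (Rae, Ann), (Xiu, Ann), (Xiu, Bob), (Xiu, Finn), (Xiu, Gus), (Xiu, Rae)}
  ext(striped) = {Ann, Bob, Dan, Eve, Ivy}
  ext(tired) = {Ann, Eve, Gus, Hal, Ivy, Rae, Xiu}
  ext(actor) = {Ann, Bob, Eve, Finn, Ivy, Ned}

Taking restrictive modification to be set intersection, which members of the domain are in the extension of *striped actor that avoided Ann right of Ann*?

⟦that avoided Ann⟧ = {x : ⟨x, Ann⟩ ∈ ⟦avoided⟧} = {Ann, Eve, Hal, Ivy, Rae, Xiu}
⟦right of Ann⟧ = {x : ⟨x, Ann⟩ ∈ ⟦right of⟧} = {Ann, Finn, Gus, Ivy, Ned, Xiu}
⟦actor⟧ = {Ann, Bob, Eve, Finn, Ivy, Ned}
… ∩ ⟦that avoided Ann⟧ = {Ann, Bob, Eve, Finn, Ivy, Ned} ∩ {Ann, Eve, Hal, Ivy, Rae, Xiu} = {Ann, Eve, Ivy}
… ∩ ⟦right of Ann⟧ = {Ann, Eve, Ivy} ∩ {Ann, Finn, Gus, Ivy, Ned, Xiu} = {Ann, Ivy}
… ∩ ⟦striped⟧ = {Ann, Ivy} ∩ {Ann, Bob, Dan, Eve, Ivy} = {Ann, Ivy}
So ⟦striped actor that avoided Ann right of Ann⟧ = {Ann, Ivy}.

{Ann, Ivy}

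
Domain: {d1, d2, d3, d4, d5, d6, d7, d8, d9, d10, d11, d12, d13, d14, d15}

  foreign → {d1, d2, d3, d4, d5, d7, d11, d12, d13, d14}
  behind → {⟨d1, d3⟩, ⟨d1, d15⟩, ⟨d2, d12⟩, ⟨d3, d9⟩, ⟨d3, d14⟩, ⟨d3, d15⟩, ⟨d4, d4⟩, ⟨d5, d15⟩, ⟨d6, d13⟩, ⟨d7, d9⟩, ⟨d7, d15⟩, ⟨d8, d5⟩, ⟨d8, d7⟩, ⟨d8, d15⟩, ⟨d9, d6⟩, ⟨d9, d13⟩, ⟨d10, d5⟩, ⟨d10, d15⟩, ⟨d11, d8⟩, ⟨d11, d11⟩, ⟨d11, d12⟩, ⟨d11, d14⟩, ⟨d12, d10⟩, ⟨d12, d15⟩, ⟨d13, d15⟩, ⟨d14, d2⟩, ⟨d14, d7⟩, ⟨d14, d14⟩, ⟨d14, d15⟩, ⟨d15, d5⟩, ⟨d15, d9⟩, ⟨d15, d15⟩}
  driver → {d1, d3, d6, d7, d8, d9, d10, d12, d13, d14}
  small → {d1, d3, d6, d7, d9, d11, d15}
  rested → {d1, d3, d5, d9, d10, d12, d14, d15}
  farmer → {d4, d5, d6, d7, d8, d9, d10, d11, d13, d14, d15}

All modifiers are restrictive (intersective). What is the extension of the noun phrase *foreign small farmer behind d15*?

{d7}

⟦behind d15⟧ = {x : ⟨x, d15⟩ ∈ ⟦behind⟧} = {d1, d3, d5, d7, d8, d10, d12, d13, d14, d15}
⟦farmer⟧ = {d4, d5, d6, d7, d8, d9, d10, d11, d13, d14, d15}
… ∩ ⟦behind d15⟧ = {d4, d5, d6, d7, d8, d9, d10, d11, d13, d14, d15} ∩ {d1, d3, d5, d7, d8, d10, d12, d13, d14, d15} = {d5, d7, d8, d10, d13, d14, d15}
… ∩ ⟦foreign⟧ = {d5, d7, d8, d10, d13, d14, d15} ∩ {d1, d2, d3, d4, d5, d7, d11, d12, d13, d14} = {d5, d7, d13, d14}
… ∩ ⟦small⟧ = {d5, d7, d13, d14} ∩ {d1, d3, d6, d7, d9, d11, d15} = {d7}
So ⟦foreign small farmer behind d15⟧ = {d7}.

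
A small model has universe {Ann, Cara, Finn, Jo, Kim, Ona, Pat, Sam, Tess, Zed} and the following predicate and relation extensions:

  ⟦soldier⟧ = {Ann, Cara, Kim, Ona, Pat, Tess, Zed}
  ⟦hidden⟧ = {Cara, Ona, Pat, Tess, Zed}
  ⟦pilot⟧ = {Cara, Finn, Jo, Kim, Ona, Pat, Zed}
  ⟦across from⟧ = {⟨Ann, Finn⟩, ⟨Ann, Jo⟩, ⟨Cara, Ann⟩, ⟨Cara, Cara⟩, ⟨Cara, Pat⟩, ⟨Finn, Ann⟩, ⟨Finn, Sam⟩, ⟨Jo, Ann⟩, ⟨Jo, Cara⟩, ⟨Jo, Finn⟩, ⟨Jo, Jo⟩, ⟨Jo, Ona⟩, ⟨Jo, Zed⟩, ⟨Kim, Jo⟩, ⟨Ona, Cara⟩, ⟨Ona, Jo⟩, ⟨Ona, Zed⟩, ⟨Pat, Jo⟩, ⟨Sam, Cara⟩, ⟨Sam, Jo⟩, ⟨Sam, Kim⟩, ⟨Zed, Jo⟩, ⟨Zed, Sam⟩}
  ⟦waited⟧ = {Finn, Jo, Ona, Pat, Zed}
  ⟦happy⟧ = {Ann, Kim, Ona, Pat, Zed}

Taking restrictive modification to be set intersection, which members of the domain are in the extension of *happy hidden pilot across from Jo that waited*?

{Ona, Pat, Zed}

⟦across from Jo⟧ = {x : ⟨x, Jo⟩ ∈ ⟦across from⟧} = {Ann, Jo, Kim, Ona, Pat, Sam, Zed}
⟦that waited⟧ = ⟦waited⟧ = {Finn, Jo, Ona, Pat, Zed}
⟦pilot⟧ = {Cara, Finn, Jo, Kim, Ona, Pat, Zed}
… ∩ ⟦across from Jo⟧ = {Cara, Finn, Jo, Kim, Ona, Pat, Zed} ∩ {Ann, Jo, Kim, Ona, Pat, Sam, Zed} = {Jo, Kim, Ona, Pat, Zed}
… ∩ ⟦that waited⟧ = {Jo, Kim, Ona, Pat, Zed} ∩ {Finn, Jo, Ona, Pat, Zed} = {Jo, Ona, Pat, Zed}
… ∩ ⟦happy⟧ = {Jo, Ona, Pat, Zed} ∩ {Ann, Kim, Ona, Pat, Zed} = {Ona, Pat, Zed}
… ∩ ⟦hidden⟧ = {Ona, Pat, Zed} ∩ {Cara, Ona, Pat, Tess, Zed} = {Ona, Pat, Zed}
So ⟦happy hidden pilot across from Jo that waited⟧ = {Ona, Pat, Zed}.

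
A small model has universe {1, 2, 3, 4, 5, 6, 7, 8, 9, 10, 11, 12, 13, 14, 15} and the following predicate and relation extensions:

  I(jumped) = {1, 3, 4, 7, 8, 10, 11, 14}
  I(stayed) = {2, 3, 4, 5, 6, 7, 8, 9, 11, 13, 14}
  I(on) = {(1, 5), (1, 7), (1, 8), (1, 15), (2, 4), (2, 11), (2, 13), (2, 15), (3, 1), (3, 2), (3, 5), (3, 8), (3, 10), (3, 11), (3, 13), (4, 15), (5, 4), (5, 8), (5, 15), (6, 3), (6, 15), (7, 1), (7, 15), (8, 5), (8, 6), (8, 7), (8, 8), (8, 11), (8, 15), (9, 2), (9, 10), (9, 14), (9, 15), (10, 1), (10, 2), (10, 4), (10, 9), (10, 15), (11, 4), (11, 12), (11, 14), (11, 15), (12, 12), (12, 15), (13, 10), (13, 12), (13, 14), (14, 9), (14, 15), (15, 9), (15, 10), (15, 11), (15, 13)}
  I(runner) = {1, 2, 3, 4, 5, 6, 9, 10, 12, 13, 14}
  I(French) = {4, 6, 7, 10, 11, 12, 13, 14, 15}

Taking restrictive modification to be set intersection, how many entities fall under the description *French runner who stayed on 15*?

⟦who stayed⟧ = ⟦stayed⟧ = {2, 3, 4, 5, 6, 7, 8, 9, 11, 13, 14}
⟦on 15⟧ = {x : ⟨x, 15⟩ ∈ ⟦on⟧} = {1, 2, 4, 5, 6, 7, 8, 9, 10, 11, 12, 14}
⟦runner⟧ = {1, 2, 3, 4, 5, 6, 9, 10, 12, 13, 14}
… ∩ ⟦who stayed⟧ = {1, 2, 3, 4, 5, 6, 9, 10, 12, 13, 14} ∩ {2, 3, 4, 5, 6, 7, 8, 9, 11, 13, 14} = {2, 3, 4, 5, 6, 9, 13, 14}
… ∩ ⟦on 15⟧ = {2, 3, 4, 5, 6, 9, 13, 14} ∩ {1, 2, 4, 5, 6, 7, 8, 9, 10, 11, 12, 14} = {2, 4, 5, 6, 9, 14}
… ∩ ⟦French⟧ = {2, 4, 5, 6, 9, 14} ∩ {4, 6, 7, 10, 11, 12, 13, 14, 15} = {4, 6, 14}
⟦French runner who stayed on 15⟧ = {4, 6, 14}, so the cardinality is 3.

3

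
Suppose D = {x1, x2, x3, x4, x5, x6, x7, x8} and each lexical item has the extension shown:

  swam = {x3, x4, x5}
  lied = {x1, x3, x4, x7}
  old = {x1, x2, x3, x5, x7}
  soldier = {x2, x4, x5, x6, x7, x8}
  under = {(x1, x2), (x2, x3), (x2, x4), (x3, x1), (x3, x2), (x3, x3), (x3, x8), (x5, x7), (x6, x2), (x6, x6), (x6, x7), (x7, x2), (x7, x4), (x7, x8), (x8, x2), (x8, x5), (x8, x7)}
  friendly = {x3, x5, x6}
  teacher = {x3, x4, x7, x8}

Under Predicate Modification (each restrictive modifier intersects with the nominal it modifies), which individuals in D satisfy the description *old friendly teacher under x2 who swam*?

⟦under x2⟧ = {x : ⟨x, x2⟩ ∈ ⟦under⟧} = {x1, x3, x6, x7, x8}
⟦who swam⟧ = ⟦swam⟧ = {x3, x4, x5}
⟦teacher⟧ = {x3, x4, x7, x8}
… ∩ ⟦under x2⟧ = {x3, x4, x7, x8} ∩ {x1, x3, x6, x7, x8} = {x3, x7, x8}
… ∩ ⟦who swam⟧ = {x3, x7, x8} ∩ {x3, x4, x5} = {x3}
… ∩ ⟦old⟧ = {x3} ∩ {x1, x2, x3, x5, x7} = {x3}
… ∩ ⟦friendly⟧ = {x3} ∩ {x3, x5, x6} = {x3}
So ⟦old friendly teacher under x2 who swam⟧ = {x3}.

{x3}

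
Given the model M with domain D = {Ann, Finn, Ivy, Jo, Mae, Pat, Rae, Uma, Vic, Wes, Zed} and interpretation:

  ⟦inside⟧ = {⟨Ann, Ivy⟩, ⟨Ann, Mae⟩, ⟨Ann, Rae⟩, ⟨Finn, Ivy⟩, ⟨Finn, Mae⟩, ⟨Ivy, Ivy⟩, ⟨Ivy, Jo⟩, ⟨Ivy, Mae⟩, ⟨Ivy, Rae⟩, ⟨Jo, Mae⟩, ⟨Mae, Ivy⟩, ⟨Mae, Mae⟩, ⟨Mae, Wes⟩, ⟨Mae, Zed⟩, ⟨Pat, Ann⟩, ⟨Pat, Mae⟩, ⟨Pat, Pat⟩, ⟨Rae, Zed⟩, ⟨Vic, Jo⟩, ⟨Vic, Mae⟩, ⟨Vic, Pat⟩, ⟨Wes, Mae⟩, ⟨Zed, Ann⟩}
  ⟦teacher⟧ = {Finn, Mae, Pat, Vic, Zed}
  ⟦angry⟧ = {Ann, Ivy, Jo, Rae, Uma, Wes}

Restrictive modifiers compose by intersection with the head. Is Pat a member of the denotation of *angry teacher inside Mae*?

⟦inside Mae⟧ = {x : ⟨x, Mae⟩ ∈ ⟦inside⟧} = {Ann, Finn, Ivy, Jo, Mae, Pat, Vic, Wes}
⟦teacher⟧ = {Finn, Mae, Pat, Vic, Zed}
… ∩ ⟦inside Mae⟧ = {Finn, Mae, Pat, Vic, Zed} ∩ {Ann, Finn, Ivy, Jo, Mae, Pat, Vic, Wes} = {Finn, Mae, Pat, Vic}
… ∩ ⟦angry⟧ = {Finn, Mae, Pat, Vic} ∩ {Ann, Ivy, Jo, Rae, Uma, Wes} = ∅
⟦angry teacher inside Mae⟧ = ∅; Pat ∉ this set.

no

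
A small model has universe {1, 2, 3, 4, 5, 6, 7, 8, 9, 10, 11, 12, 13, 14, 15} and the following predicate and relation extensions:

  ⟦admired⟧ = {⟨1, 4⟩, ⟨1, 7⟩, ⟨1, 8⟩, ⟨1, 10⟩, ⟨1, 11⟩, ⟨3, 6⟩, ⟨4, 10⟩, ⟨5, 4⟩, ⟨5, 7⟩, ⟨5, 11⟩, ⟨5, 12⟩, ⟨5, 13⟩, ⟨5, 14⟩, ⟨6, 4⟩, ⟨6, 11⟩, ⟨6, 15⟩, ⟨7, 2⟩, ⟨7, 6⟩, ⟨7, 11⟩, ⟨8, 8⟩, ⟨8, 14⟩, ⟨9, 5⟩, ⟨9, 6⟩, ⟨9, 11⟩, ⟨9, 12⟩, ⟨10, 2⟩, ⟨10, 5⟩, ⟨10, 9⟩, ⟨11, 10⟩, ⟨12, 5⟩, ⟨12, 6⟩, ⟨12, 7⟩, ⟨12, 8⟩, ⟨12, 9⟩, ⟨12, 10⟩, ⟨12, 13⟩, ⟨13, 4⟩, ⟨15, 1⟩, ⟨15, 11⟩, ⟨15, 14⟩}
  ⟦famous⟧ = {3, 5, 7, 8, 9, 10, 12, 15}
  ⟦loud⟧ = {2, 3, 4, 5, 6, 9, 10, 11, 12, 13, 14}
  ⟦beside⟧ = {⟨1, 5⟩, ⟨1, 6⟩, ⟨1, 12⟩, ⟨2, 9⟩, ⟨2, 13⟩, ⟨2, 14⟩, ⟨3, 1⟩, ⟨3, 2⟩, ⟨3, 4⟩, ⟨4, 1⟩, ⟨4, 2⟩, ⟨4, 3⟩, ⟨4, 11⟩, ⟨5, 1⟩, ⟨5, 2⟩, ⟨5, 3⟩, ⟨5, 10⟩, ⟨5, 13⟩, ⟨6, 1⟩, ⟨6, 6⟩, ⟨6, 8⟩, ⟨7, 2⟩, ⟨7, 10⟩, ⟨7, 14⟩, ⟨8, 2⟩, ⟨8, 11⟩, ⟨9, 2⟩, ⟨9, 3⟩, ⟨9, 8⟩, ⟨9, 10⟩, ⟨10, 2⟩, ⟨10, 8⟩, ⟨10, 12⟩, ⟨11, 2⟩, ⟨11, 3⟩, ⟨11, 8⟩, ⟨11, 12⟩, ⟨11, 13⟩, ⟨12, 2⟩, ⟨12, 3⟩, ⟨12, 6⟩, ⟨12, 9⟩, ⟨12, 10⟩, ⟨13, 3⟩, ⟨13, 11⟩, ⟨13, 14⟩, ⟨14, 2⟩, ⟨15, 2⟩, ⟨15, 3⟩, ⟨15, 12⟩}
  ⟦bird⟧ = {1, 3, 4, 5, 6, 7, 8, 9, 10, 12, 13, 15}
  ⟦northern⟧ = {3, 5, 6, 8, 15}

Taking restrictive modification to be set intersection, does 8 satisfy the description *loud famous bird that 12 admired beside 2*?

⟦that 12 admired⟧ = {x : ⟨12, x⟩ ∈ ⟦admired⟧} = {5, 6, 7, 8, 9, 10, 13}
⟦beside 2⟧ = {x : ⟨x, 2⟩ ∈ ⟦beside⟧} = {3, 4, 5, 7, 8, 9, 10, 11, 12, 14, 15}
⟦bird⟧ = {1, 3, 4, 5, 6, 7, 8, 9, 10, 12, 13, 15}
… ∩ ⟦that 12 admired⟧ = {1, 3, 4, 5, 6, 7, 8, 9, 10, 12, 13, 15} ∩ {5, 6, 7, 8, 9, 10, 13} = {5, 6, 7, 8, 9, 10, 13}
… ∩ ⟦beside 2⟧ = {5, 6, 7, 8, 9, 10, 13} ∩ {3, 4, 5, 7, 8, 9, 10, 11, 12, 14, 15} = {5, 7, 8, 9, 10}
… ∩ ⟦loud⟧ = {5, 7, 8, 9, 10} ∩ {2, 3, 4, 5, 6, 9, 10, 11, 12, 13, 14} = {5, 9, 10}
… ∩ ⟦famous⟧ = {5, 9, 10} ∩ {3, 5, 7, 8, 9, 10, 12, 15} = {5, 9, 10}
⟦loud famous bird that 12 admired beside 2⟧ = {5, 9, 10}; 8 ∉ this set.

no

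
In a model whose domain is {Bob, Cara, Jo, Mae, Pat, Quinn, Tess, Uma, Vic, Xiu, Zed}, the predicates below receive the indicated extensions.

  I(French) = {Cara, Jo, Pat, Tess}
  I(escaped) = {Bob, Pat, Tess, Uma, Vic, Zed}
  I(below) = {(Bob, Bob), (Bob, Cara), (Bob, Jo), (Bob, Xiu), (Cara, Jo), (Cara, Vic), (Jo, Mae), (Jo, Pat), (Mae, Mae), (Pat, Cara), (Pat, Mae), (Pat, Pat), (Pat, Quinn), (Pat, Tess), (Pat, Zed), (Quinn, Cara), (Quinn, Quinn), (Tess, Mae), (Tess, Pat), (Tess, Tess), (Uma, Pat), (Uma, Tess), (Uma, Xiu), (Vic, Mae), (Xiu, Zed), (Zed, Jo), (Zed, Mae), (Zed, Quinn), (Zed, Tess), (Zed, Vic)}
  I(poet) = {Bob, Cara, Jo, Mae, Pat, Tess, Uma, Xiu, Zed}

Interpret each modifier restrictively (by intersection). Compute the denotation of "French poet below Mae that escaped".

⟦below Mae⟧ = {x : ⟨x, Mae⟩ ∈ ⟦below⟧} = {Jo, Mae, Pat, Tess, Vic, Zed}
⟦that escaped⟧ = ⟦escaped⟧ = {Bob, Pat, Tess, Uma, Vic, Zed}
⟦poet⟧ = {Bob, Cara, Jo, Mae, Pat, Tess, Uma, Xiu, Zed}
… ∩ ⟦below Mae⟧ = {Bob, Cara, Jo, Mae, Pat, Tess, Uma, Xiu, Zed} ∩ {Jo, Mae, Pat, Tess, Vic, Zed} = {Jo, Mae, Pat, Tess, Zed}
… ∩ ⟦that escaped⟧ = {Jo, Mae, Pat, Tess, Zed} ∩ {Bob, Pat, Tess, Uma, Vic, Zed} = {Pat, Tess, Zed}
… ∩ ⟦French⟧ = {Pat, Tess, Zed} ∩ {Cara, Jo, Pat, Tess} = {Pat, Tess}
So ⟦French poet below Mae that escaped⟧ = {Pat, Tess}.

{Pat, Tess}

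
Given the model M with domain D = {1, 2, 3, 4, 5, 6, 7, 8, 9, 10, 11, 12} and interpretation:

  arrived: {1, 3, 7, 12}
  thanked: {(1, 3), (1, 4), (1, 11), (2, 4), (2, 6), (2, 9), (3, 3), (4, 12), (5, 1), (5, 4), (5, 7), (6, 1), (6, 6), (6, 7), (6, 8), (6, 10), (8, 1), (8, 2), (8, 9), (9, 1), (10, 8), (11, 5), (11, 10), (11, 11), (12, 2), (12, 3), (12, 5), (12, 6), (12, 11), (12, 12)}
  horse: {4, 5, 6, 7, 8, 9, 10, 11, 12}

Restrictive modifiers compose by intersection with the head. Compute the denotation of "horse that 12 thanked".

⟦that 12 thanked⟧ = {x : ⟨12, x⟩ ∈ ⟦thanked⟧} = {2, 3, 5, 6, 11, 12}
⟦horse⟧ = {4, 5, 6, 7, 8, 9, 10, 11, 12}
… ∩ ⟦that 12 thanked⟧ = {4, 5, 6, 7, 8, 9, 10, 11, 12} ∩ {2, 3, 5, 6, 11, 12} = {5, 6, 11, 12}
So ⟦horse that 12 thanked⟧ = {5, 6, 11, 12}.

{5, 6, 11, 12}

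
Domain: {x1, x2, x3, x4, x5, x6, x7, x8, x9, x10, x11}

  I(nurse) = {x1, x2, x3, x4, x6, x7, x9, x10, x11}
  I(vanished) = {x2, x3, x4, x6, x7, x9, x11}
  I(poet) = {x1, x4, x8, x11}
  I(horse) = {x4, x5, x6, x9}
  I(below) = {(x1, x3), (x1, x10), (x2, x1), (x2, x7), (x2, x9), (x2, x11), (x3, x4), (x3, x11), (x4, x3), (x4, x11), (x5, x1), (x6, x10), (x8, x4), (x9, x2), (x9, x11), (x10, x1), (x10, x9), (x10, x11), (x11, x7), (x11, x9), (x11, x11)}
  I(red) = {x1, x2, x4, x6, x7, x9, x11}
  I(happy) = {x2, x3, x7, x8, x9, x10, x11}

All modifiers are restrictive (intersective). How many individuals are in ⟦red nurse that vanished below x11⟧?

4

⟦that vanished⟧ = ⟦vanished⟧ = {x2, x3, x4, x6, x7, x9, x11}
⟦below x11⟧ = {x : ⟨x, x11⟩ ∈ ⟦below⟧} = {x2, x3, x4, x9, x10, x11}
⟦nurse⟧ = {x1, x2, x3, x4, x6, x7, x9, x10, x11}
… ∩ ⟦that vanished⟧ = {x1, x2, x3, x4, x6, x7, x9, x10, x11} ∩ {x2, x3, x4, x6, x7, x9, x11} = {x2, x3, x4, x6, x7, x9, x11}
… ∩ ⟦below x11⟧ = {x2, x3, x4, x6, x7, x9, x11} ∩ {x2, x3, x4, x9, x10, x11} = {x2, x3, x4, x9, x11}
… ∩ ⟦red⟧ = {x2, x3, x4, x9, x11} ∩ {x1, x2, x4, x6, x7, x9, x11} = {x2, x4, x9, x11}
⟦red nurse that vanished below x11⟧ = {x2, x4, x9, x11}, so the cardinality is 4.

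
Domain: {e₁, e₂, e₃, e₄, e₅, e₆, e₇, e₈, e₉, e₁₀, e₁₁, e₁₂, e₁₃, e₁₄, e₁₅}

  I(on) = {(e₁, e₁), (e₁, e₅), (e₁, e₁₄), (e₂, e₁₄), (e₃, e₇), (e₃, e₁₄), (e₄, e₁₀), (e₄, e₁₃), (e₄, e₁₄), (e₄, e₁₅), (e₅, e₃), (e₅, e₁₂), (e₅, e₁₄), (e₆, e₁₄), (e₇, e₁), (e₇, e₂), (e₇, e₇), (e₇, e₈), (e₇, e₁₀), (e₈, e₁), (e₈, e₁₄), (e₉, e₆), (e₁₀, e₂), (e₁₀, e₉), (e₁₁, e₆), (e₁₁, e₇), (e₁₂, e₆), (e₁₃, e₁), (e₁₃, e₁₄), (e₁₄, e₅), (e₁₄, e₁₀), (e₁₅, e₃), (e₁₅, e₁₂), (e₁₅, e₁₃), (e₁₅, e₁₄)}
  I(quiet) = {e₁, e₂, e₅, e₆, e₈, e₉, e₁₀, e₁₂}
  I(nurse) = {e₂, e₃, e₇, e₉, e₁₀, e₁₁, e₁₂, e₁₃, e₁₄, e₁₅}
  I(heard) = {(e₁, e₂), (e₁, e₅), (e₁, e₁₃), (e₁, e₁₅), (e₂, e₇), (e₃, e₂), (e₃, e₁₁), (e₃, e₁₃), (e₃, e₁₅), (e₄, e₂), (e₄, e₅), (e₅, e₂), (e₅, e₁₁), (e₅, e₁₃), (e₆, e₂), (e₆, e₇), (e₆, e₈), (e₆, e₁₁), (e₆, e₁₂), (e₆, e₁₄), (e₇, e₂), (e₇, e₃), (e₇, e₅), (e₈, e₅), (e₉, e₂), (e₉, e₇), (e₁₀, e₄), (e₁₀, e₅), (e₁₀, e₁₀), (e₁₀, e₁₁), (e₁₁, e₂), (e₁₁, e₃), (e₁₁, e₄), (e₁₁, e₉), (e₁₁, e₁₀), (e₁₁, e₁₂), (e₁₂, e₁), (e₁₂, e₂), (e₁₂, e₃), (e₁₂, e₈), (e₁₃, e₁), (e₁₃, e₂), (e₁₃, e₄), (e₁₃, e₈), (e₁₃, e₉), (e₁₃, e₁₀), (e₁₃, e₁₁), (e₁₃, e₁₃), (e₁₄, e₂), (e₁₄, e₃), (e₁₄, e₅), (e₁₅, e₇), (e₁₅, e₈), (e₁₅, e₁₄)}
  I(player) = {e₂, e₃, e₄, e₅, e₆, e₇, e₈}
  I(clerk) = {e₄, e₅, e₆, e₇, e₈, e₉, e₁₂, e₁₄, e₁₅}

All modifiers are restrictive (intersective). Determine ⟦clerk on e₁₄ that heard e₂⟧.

⟦on e₁₄⟧ = {x : ⟨x, e₁₄⟩ ∈ ⟦on⟧} = {e₁, e₂, e₃, e₄, e₅, e₆, e₈, e₁₃, e₁₅}
⟦that heard e₂⟧ = {x : ⟨x, e₂⟩ ∈ ⟦heard⟧} = {e₁, e₃, e₄, e₅, e₆, e₇, e₉, e₁₁, e₁₂, e₁₃, e₁₄}
⟦clerk⟧ = {e₄, e₅, e₆, e₇, e₈, e₉, e₁₂, e₁₄, e₁₅}
… ∩ ⟦on e₁₄⟧ = {e₄, e₅, e₆, e₇, e₈, e₉, e₁₂, e₁₄, e₁₅} ∩ {e₁, e₂, e₃, e₄, e₅, e₆, e₈, e₁₃, e₁₅} = {e₄, e₅, e₆, e₈, e₁₅}
… ∩ ⟦that heard e₂⟧ = {e₄, e₅, e₆, e₈, e₁₅} ∩ {e₁, e₃, e₄, e₅, e₆, e₇, e₉, e₁₁, e₁₂, e₁₃, e₁₄} = {e₄, e₅, e₆}
So ⟦clerk on e₁₄ that heard e₂⟧ = {e₄, e₅, e₆}.

{e₄, e₅, e₆}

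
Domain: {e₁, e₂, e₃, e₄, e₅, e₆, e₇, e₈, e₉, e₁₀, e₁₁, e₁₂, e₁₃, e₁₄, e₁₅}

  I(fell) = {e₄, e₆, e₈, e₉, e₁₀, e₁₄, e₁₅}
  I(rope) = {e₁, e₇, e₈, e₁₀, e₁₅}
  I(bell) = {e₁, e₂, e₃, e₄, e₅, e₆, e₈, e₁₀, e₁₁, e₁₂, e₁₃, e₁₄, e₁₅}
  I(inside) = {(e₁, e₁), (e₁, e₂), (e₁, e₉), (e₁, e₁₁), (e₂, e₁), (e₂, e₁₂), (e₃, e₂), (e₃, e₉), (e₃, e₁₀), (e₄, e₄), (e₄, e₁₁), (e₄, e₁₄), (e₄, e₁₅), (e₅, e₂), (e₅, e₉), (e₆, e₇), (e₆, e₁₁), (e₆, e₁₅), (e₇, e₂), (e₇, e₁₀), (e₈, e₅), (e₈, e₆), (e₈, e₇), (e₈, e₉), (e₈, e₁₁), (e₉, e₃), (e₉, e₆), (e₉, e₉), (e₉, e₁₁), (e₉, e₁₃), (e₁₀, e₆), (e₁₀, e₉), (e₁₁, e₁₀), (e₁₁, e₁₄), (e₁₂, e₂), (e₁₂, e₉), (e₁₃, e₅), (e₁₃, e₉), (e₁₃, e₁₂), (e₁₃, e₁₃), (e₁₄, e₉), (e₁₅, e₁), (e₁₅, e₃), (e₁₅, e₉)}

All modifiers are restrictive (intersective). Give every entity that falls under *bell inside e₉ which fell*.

{e₈, e₁₀, e₁₄, e₁₅}

⟦inside e₉⟧ = {x : ⟨x, e₉⟩ ∈ ⟦inside⟧} = {e₁, e₃, e₅, e₈, e₉, e₁₀, e₁₂, e₁₃, e₁₄, e₁₅}
⟦which fell⟧ = ⟦fell⟧ = {e₄, e₆, e₈, e₉, e₁₀, e₁₄, e₁₅}
⟦bell⟧ = {e₁, e₂, e₃, e₄, e₅, e₆, e₈, e₁₀, e₁₁, e₁₂, e₁₃, e₁₄, e₁₅}
… ∩ ⟦inside e₉⟧ = {e₁, e₂, e₃, e₄, e₅, e₆, e₈, e₁₀, e₁₁, e₁₂, e₁₃, e₁₄, e₁₅} ∩ {e₁, e₃, e₅, e₈, e₉, e₁₀, e₁₂, e₁₃, e₁₄, e₁₅} = {e₁, e₃, e₅, e₈, e₁₀, e₁₂, e₁₃, e₁₄, e₁₅}
… ∩ ⟦which fell⟧ = {e₁, e₃, e₅, e₈, e₁₀, e₁₂, e₁₃, e₁₄, e₁₅} ∩ {e₄, e₆, e₈, e₉, e₁₀, e₁₄, e₁₅} = {e₈, e₁₀, e₁₄, e₁₅}
So ⟦bell inside e₉ which fell⟧ = {e₈, e₁₀, e₁₄, e₁₅}.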